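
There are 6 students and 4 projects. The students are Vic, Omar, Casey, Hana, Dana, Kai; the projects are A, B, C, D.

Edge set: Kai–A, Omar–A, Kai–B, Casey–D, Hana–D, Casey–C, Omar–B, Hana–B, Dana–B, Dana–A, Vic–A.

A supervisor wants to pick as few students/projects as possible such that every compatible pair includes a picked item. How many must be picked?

The 4 edges Vic–A, Omar–B, Casey–C, Hana–D form a matching, so any vertex cover needs at least 4 vertices (one per matched edge).
Conversely {Casey, Hana, A, B} meets every edge and has exactly 4 vertices, so 4 is optimal.

4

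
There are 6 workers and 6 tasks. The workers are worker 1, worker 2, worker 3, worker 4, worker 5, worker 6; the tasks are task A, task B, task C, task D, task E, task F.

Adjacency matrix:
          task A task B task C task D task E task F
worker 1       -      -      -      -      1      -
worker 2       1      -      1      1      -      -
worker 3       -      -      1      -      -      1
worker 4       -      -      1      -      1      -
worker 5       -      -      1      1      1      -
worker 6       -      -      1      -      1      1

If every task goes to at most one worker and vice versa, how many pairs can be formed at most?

A valid assignment of size 5: worker 1→task E, worker 2→task A, worker 3→task F, worker 4→task C, worker 5→task D.
The set {worker 1, worker 3, worker 4, worker 6} has only 3 neighbours ({task C, task E, task F}), so by Hall's theorem at most 5 of the 6 workers can be matched.

5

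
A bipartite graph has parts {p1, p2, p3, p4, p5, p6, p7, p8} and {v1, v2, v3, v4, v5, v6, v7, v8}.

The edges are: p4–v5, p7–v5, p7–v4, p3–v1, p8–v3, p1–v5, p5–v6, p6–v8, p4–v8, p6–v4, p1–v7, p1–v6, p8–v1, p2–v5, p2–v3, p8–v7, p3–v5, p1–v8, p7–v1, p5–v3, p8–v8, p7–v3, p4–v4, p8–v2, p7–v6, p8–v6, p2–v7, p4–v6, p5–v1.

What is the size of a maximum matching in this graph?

A valid assignment of size 8: p1→v6, p2→v7, p3→v5, p4→v8, p5→v1, p6→v4, p7→v3, p8→v2.
This saturates every left vertex, so 8 is the maximum.

8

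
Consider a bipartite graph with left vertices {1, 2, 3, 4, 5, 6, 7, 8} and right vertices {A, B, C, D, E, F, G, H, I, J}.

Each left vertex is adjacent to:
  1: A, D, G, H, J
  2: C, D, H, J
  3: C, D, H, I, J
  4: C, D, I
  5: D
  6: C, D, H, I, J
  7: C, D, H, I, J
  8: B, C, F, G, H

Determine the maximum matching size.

A valid assignment of size 7: 1-A, 2-C, 3-H, 4-I, 5-D, 6-J, 8-G.
The set {2, 3, 4, 5, 6, 7} has only 5 neighbours ({C, D, H, I, J}), so by Hall's theorem at most 7 of the 8 left vertices can be matched.

7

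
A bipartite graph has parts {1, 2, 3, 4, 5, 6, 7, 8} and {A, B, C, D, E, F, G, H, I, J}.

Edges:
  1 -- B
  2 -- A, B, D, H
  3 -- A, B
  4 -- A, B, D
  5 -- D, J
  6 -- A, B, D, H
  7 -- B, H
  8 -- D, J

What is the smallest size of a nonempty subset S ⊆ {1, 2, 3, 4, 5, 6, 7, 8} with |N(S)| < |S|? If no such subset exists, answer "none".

5

Take S = {1, 2, 3, 4, 6}. Its neighbourhood is {A, B, D, H}, so |N(S)| = 4 < |S| = 5.
Every subset of size less than 5 has at least as many neighbours as members, so 5 is the minimum.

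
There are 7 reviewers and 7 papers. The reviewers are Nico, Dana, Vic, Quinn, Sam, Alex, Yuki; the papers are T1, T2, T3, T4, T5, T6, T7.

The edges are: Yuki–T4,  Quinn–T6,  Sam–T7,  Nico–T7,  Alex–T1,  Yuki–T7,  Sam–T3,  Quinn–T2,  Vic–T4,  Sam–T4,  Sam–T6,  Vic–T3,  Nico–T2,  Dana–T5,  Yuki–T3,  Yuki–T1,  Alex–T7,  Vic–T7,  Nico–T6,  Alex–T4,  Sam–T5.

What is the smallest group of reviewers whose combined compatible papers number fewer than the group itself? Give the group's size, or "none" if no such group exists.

none

A matching saturating every reviewer exists, for instance Nico→T6, Dana→T5, Vic→T3, Quinn→T2, Sam→T7, Alex→T1, Yuki→T4.
By Hall's marriage theorem, this means |N(S)| ≥ |S| for every subset S, so no violating subset exists.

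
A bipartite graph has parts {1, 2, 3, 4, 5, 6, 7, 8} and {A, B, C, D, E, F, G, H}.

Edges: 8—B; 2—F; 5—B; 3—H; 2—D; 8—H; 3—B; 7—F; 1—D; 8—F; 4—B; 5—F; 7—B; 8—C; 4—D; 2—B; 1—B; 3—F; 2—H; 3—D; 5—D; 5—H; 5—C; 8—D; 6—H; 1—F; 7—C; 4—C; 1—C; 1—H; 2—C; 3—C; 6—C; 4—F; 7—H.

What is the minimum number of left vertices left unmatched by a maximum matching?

3

One maximum matching: 1-C, 2-B, 3-D, 4-F, 5-H.
The set {1, 2, 3, 4, 5, 6, 7, 8} has only 5 neighbours ({B, C, D, F, H}), so by Hall's theorem at most 5 of the 8 left vertices can be matched.
That matches 5 of the 8, leaving 3 unmatched; no matching can do better.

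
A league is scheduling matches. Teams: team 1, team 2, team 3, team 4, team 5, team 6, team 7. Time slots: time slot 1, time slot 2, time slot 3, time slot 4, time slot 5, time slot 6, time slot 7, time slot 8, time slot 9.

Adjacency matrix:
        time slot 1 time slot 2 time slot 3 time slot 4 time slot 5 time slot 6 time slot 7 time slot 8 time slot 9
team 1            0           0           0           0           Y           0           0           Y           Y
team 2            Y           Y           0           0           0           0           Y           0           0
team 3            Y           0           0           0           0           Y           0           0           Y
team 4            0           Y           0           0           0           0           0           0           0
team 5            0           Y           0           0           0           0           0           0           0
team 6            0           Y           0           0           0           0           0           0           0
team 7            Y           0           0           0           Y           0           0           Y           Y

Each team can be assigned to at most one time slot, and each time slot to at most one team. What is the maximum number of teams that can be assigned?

A valid assignment of size 5: team 1→time slot 9, team 2→time slot 7, team 3→time slot 6, team 4→time slot 2, team 7→time slot 8.
The set {team 4, team 5, team 6} has only 1 neighbour ({time slot 2}), so by Hall's theorem at most 5 of the 7 teams can be matched.

5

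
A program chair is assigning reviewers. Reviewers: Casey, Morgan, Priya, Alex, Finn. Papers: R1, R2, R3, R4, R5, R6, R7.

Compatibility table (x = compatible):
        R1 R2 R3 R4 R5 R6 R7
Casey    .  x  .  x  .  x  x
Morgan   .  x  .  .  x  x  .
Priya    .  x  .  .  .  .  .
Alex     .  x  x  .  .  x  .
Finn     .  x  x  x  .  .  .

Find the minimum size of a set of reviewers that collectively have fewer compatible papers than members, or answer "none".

none

A matching saturating every reviewer exists, for instance Casey→R7, Morgan→R5, Priya→R2, Alex→R6, Finn→R3.
By Hall's marriage theorem, this means |N(S)| ≥ |S| for every subset S, so no violating subset exists.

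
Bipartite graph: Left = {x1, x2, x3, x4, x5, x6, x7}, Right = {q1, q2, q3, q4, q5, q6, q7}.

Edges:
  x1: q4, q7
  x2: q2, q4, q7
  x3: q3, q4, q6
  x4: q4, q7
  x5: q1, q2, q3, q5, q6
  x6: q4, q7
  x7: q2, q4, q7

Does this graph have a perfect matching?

No

The set {x1, x2, x4, x6, x7} has only 3 neighbours ({q2, q4, q7}), so by Hall's theorem at most 5 of the 7 left vertices can be matched.
Hence no matching covers every left vertex.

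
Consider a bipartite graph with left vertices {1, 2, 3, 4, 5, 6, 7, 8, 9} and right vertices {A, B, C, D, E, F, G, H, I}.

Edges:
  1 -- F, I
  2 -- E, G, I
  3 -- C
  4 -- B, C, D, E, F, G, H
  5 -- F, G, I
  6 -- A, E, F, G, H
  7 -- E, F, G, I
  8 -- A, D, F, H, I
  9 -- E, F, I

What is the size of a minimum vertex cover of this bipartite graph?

{3, 4, 6, 8, E, F, G, I} is a vertex cover of size 8: every edge has an endpoint in this set.
No smaller cover exists because 1–I, 2–G, 3–C, 4–B, 5–F, 6–H, 7–E, 8–A is a matching of size 8, and a cover must include an endpoint of each of these disjoint edges (König's theorem).

8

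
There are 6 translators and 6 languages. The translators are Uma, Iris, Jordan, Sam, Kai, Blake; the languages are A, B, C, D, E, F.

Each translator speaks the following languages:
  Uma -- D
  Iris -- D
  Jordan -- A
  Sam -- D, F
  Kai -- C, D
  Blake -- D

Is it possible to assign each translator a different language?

The set {Uma, Iris, Blake} has only 1 neighbour ({D}), so by Hall's theorem at most 4 of the 6 translators can be matched.
Hence no matching covers every translator.

No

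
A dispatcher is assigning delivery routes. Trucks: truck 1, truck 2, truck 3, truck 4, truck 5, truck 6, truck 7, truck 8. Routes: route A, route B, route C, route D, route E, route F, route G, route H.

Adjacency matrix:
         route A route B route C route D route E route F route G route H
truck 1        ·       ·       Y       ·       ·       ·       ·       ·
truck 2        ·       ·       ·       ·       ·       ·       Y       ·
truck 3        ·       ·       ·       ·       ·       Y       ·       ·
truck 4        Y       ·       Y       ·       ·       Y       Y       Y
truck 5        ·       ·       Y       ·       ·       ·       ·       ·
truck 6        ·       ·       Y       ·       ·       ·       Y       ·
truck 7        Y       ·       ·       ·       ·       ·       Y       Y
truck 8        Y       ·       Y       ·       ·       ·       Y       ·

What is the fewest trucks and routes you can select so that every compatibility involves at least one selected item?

5

The 5 edges truck 1–route C, truck 2–route G, truck 3–route F, truck 4–route A, truck 7–route H form a matching, so any vertex cover needs at least 5 vertices (one per matched edge).
Conversely {route A, route C, route F, route G, route H} meets every edge and has exactly 5 vertices, so 5 is optimal.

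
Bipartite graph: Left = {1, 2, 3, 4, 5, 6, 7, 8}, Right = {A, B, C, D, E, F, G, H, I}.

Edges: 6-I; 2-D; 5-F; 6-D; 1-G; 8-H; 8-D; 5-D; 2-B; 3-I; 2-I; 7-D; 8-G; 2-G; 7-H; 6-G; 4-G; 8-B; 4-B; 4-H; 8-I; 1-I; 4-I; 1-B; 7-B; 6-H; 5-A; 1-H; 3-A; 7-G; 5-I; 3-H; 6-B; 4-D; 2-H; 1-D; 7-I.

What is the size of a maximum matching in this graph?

One maximum matching: 1–I, 2–B, 3–A, 4–D, 5–F, 6–H, 7–G.
The set {1, 2, 4, 6, 7, 8} has only 5 neighbours ({B, D, G, H, I}), so by Hall's theorem at most 7 of the 8 left vertices can be matched.

7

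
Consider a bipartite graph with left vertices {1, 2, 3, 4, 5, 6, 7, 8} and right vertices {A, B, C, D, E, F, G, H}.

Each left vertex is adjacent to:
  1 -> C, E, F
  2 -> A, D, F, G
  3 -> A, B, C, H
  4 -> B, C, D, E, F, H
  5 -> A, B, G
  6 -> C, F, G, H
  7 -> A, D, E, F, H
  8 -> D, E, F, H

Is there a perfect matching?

Yes

For example, pair 1→C, 2→D, 3→B, 4→E, 5→G, 6→F, 7→A, 8→H.
All 8 left vertices are covered.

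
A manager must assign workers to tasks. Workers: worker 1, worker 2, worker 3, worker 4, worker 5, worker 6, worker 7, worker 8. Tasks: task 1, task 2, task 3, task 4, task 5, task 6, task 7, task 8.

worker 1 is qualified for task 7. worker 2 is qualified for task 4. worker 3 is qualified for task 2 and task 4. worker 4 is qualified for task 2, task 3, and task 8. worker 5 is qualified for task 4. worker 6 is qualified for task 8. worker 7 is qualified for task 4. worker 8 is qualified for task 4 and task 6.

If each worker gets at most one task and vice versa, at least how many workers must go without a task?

2

One maximum matching: worker 1→task 7, worker 2→task 4, worker 3→task 2, worker 4→task 3, worker 6→task 8, worker 8→task 6.
The set {worker 2, worker 5, worker 7} has only 1 neighbour ({task 4}), so by Hall's theorem at most 6 of the 8 workers can be matched.
That matches 6 of the 8, leaving 2 unmatched; no matching can do better.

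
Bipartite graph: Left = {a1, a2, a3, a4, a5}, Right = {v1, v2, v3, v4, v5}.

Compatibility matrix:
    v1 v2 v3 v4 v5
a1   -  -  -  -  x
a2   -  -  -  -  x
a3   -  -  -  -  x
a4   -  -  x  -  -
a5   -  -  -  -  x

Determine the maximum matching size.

2

For example, pair a1-v5, a4-v3.
The set {a1, a2, a3, a5} has only 1 neighbour ({v5}), so by Hall's theorem at most 2 of the 5 left vertices can be matched.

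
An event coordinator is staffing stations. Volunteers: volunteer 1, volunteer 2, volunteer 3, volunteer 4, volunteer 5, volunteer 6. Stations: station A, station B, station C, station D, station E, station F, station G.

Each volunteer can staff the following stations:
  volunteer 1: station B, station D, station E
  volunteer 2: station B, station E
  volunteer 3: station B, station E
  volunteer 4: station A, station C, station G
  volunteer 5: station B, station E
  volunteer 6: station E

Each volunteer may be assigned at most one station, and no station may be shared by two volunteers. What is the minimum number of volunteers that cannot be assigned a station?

2

For example, pair volunteer 1→station D, volunteer 2→station E, volunteer 3→station B, volunteer 4→station A.
The set {volunteer 2, volunteer 3, volunteer 5, volunteer 6} has only 2 neighbours ({station B, station E}), so by Hall's theorem at most 4 of the 6 volunteers can be matched.
That matches 4 of the 6, leaving 2 unmatched; no matching can do better.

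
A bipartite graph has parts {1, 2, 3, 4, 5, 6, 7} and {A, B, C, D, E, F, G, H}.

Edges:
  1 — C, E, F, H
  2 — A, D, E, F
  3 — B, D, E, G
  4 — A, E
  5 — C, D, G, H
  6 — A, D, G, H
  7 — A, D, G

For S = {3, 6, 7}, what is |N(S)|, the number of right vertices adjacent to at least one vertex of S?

The union of neighbours of {3, 6, 7} is {A, B, D, E, G, H}, which has 6 elements.
Since |N(S)| = 6 ≥ |S| = 3, Hall's condition holds for this subset.

6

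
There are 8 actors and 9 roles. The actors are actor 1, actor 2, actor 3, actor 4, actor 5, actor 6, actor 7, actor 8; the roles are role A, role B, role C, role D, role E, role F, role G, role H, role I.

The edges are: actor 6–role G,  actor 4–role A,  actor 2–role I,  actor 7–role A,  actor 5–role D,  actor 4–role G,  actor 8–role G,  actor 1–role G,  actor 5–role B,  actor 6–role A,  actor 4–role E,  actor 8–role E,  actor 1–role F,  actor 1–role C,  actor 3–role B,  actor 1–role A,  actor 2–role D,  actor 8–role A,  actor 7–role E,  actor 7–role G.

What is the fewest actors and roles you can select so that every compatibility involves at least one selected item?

The 7 edges actor 1–role F, actor 2–role I, actor 3–role B, actor 4–role E, actor 5–role D, actor 6–role A, actor 7–role G form a matching, so any vertex cover needs at least 7 vertices (one per matched edge).
Conversely {actor 1, actor 2, actor 3, actor 5, role A, role E, role G} meets every edge and has exactly 7 vertices, so 7 is optimal.

7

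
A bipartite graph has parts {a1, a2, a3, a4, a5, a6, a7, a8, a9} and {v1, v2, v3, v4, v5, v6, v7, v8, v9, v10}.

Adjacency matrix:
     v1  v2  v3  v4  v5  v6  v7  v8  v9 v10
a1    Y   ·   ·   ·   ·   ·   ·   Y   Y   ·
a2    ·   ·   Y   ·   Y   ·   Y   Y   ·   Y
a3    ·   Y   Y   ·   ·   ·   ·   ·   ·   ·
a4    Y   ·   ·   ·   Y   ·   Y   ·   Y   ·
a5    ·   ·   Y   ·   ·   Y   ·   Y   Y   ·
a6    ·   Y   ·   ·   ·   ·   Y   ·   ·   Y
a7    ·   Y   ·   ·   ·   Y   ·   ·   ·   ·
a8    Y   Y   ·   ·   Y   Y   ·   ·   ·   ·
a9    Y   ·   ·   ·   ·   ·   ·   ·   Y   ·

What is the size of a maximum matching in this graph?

One maximum matching: a1→v9, a2→v8, a3→v3, a4→v7, a5→v6, a6→v10, a7→v2, a8→v5, a9→v1.
All 9 left vertices are matched, so no larger matching exists.

9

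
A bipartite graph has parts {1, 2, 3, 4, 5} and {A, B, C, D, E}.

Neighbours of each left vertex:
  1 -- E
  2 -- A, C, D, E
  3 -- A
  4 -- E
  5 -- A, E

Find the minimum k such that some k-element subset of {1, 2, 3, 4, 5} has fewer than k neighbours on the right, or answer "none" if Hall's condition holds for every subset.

2

Take S = {1, 4}. Its neighbourhood is {E}, so |N(S)| = 1 < |S| = 2.
No single vertex violates Hall's condition since each has at least one neighbour, so 2 is the minimum.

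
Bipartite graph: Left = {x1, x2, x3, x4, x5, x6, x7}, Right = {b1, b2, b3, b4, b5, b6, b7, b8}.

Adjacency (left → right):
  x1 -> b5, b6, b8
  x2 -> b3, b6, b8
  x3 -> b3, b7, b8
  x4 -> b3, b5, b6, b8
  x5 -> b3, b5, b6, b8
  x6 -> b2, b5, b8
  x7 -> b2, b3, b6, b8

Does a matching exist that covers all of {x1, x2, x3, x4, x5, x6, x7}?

No

The set {x1, x2, x4, x5, x6, x7} has only 5 neighbours ({b2, b3, b5, b6, b8}), so by Hall's theorem at most 6 of the 7 left vertices can be matched.
Hence no matching covers every left vertex.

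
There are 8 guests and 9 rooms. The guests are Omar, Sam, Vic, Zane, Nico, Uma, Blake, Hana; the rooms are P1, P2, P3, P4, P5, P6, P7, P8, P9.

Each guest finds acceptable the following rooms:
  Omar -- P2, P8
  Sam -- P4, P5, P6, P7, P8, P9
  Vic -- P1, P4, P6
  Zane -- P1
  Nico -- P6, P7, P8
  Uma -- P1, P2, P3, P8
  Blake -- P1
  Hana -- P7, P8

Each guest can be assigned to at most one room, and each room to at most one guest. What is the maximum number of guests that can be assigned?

7

One maximum matching: Omar→P2, Sam→P8, Vic→P4, Zane→P1, Nico→P6, Uma→P3, Hana→P7.
The set {Zane, Blake} has only 1 neighbour ({P1}), so by Hall's theorem at most 7 of the 8 guests can be matched.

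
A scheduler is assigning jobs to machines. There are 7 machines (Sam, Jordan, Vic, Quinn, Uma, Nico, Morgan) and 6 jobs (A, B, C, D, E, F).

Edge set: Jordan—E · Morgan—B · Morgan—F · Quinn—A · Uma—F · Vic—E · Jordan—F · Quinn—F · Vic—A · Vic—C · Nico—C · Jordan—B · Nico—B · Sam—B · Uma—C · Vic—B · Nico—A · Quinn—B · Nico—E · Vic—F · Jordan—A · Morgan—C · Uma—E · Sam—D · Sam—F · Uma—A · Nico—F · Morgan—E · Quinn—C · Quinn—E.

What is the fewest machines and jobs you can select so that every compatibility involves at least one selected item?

{Sam, A, B, C, E, F} is a vertex cover of size 6: every edge has an endpoint in this set.
No smaller cover exists because Sam–D, Jordan–F, Vic–E, Quinn–B, Uma–C, Nico–A is a matching of size 6, and a cover must include an endpoint of each of these disjoint edges (König's theorem).

6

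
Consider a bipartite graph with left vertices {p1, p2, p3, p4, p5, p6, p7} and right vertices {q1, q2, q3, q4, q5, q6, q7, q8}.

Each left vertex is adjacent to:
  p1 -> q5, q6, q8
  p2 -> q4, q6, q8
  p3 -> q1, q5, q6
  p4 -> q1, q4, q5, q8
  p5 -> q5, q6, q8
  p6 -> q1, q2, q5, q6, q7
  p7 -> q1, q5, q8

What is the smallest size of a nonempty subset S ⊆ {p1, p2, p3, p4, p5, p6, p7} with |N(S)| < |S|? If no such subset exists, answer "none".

Take S = {p1, p2, p3, p4, p5, p7}. Its neighbourhood is {q1, q4, q5, q6, q8}, so |N(S)| = 5 < |S| = 6.
Every subset of size less than 6 has at least as many neighbours as members, so 6 is the minimum.

6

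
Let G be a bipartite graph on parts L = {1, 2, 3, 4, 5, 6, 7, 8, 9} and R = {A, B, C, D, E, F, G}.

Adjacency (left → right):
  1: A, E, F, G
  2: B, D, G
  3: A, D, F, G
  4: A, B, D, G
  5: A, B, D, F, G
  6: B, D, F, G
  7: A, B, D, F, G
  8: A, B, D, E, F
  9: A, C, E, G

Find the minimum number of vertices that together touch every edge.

The 7 edges 1–E, 2–G, 3–F, 4–D, 5–A, 6–B, 9–C form a matching, so any vertex cover needs at least 7 vertices (one per matched edge).
Conversely {9, A, B, D, E, F, G} meets every edge and has exactly 7 vertices, so 7 is optimal.

7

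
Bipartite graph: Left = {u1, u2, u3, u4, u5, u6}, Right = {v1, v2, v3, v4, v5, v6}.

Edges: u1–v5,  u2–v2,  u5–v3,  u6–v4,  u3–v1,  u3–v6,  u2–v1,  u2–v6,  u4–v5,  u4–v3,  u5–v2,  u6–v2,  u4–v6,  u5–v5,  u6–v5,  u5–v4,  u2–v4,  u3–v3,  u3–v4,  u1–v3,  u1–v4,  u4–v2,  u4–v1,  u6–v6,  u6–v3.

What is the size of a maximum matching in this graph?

For example, pair u1-v5, u2-v1, u3-v6, u4-v2, u5-v4, u6-v3.
This saturates every left vertex, so 6 is the maximum.

6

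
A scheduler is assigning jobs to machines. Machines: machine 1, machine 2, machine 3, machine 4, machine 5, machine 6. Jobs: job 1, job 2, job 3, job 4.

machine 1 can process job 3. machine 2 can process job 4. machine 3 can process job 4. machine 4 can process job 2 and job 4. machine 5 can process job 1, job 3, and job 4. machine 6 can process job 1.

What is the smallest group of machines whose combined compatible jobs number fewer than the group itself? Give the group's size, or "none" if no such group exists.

Take S = {machine 2, machine 3}. Its neighbourhood is {job 4}, so |N(S)| = 1 < |S| = 2.
No single vertex violates Hall's condition since each has at least one neighbour, so 2 is the minimum.

2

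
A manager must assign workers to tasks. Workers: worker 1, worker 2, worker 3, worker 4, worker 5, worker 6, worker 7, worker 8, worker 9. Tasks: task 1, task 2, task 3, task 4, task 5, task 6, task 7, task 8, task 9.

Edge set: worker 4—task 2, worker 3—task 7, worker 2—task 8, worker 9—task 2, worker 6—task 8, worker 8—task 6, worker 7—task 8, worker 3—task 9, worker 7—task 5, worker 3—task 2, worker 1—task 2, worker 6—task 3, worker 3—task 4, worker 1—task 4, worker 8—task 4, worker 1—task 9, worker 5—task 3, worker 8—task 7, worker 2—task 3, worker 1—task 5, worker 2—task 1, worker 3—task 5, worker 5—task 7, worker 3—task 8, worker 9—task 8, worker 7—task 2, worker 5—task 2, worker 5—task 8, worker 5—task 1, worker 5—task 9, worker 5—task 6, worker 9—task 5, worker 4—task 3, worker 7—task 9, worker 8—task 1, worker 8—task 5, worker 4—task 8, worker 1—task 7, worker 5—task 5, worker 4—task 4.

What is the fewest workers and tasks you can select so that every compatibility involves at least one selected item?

The 9 edges worker 1–task 4, worker 2–task 1, worker 3–task 9, worker 4–task 8, worker 5–task 7, worker 6–task 3, worker 7–task 5, worker 8–task 6, worker 9–task 2 form a matching, so any vertex cover needs at least 9 vertices (one per matched edge).
Conversely {worker 1, worker 2, worker 3, worker 4, worker 5, worker 6, worker 7, worker 8, worker 9} meets every edge and has exactly 9 vertices, so 9 is optimal.

9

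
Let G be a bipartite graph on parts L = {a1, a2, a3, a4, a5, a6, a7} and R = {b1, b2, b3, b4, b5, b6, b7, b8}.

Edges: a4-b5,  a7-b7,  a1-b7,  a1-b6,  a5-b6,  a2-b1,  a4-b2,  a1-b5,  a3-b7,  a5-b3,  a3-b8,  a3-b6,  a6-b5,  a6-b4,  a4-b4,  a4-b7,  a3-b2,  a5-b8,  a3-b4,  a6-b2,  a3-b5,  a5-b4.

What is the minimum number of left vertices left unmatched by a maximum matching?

One maximum matching: a1–b6, a2–b1, a3–b2, a4–b5, a5–b3, a6–b4, a7–b7.
All 7 left vertices are matched, so no larger matching exists.
That matches 7 of the 7, leaving 0 unmatched; no matching can do better.

0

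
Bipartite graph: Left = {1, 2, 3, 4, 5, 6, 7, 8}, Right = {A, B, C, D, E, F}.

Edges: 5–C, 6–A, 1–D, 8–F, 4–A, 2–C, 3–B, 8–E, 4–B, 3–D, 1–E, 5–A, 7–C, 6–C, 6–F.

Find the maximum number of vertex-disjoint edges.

One maximum matching: 1-E, 2-C, 3-D, 4-B, 5-A, 6-F.
The set {1, 2, 3, 4, 5, 6, 7, 8} has only 6 neighbours ({A, B, C, D, E, F}), so by Hall's theorem at most 6 of the 8 left vertices can be matched.

6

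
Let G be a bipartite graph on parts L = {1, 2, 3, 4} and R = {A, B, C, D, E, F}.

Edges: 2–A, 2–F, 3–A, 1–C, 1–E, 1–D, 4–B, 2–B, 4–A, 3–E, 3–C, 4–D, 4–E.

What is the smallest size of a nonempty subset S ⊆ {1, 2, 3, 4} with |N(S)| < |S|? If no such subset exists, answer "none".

A matching saturating every left vertex exists, for instance 1→C, 2→F, 3→E, 4→B.
By Hall's marriage theorem, this means |N(S)| ≥ |S| for every subset S, so no violating subset exists.

none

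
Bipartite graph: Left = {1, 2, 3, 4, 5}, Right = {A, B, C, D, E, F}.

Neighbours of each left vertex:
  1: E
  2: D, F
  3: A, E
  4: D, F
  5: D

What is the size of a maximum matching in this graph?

A valid assignment of size 4: 1-E, 2-D, 3-A, 4-F.
The set {2, 4, 5} has only 2 neighbours ({D, F}), so by Hall's theorem at most 4 of the 5 left vertices can be matched.

4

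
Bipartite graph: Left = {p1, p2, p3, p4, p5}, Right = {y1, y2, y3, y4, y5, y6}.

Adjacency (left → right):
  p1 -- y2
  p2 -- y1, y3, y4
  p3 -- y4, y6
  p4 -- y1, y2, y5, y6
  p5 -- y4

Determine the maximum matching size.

5

For example, pair p1→y2, p2→y3, p3→y6, p4→y1, p5→y4.
This saturates every left vertex, so 5 is the maximum.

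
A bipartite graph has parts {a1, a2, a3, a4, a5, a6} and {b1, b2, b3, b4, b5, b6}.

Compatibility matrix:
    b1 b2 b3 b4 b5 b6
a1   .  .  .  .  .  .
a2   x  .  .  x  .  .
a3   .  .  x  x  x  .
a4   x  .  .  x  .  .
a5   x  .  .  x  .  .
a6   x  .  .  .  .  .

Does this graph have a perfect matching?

The set {a1, a2, a4, a5, a6} has only 2 neighbours ({b1, b4}), so by Hall's theorem at most 3 of the 6 left vertices can be matched.
Hence no matching covers every left vertex.

No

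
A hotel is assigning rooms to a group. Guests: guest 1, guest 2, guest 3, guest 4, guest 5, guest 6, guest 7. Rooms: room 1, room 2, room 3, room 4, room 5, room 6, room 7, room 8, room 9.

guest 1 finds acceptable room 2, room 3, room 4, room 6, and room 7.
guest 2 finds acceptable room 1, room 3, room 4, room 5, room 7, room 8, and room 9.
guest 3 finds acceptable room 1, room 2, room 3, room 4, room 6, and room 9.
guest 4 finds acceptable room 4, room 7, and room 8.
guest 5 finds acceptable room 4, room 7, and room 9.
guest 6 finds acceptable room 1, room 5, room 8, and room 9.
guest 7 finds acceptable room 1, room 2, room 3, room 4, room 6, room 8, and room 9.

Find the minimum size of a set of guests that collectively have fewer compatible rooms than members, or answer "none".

A matching saturating every guest exists, for instance guest 1→room 3, guest 2→room 5, guest 3→room 2, guest 4→room 7, guest 5→room 4, guest 6→room 9, guest 7→room 8.
By Hall's marriage theorem, this means |N(S)| ≥ |S| for every subset S, so no violating subset exists.

none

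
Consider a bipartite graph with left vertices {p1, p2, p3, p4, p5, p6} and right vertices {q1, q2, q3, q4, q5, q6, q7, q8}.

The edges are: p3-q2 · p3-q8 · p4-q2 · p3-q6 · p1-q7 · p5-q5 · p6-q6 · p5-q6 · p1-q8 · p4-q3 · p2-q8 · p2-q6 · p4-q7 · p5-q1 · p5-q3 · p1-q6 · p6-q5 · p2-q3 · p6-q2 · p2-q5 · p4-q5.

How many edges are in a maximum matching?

6

One maximum matching: p1→q7, p2→q6, p3→q8, p4→q3, p5→q5, p6→q2.
All 6 left vertices are matched, so no larger matching exists.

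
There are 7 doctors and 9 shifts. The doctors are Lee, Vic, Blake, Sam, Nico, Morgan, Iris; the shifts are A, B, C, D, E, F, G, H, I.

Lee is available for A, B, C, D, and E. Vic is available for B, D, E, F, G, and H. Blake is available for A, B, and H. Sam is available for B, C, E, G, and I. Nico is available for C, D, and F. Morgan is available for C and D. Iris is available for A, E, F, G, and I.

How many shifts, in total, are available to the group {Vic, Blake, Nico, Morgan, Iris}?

The union of neighbours of {Vic, Blake, Nico, Morgan, Iris} is {A, B, C, D, E, F, G, H, I}, which has 9 elements.
Since |N(S)| = 9 ≥ |S| = 5, Hall's condition holds for this subset.

9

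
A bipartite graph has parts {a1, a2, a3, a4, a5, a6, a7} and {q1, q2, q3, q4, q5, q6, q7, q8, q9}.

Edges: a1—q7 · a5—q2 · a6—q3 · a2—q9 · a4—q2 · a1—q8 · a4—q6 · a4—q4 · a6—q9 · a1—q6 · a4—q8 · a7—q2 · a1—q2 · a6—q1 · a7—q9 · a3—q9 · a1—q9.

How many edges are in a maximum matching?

A valid assignment of size 5: a1–q7, a2–q9, a4–q6, a5–q2, a6–q3.
The set {a2, a3, a5, a7} has only 2 neighbours ({q2, q9}), so by Hall's theorem at most 5 of the 7 left vertices can be matched.

5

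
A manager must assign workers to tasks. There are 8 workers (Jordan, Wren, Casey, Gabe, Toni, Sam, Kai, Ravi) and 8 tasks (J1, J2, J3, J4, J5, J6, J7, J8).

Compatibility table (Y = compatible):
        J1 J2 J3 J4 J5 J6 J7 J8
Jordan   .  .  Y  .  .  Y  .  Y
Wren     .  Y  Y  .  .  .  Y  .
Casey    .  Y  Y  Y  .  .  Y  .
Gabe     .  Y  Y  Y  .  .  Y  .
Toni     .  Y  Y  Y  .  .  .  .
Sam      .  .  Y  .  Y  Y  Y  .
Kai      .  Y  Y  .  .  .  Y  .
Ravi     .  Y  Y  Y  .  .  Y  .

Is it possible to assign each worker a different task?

The set {Wren, Casey, Gabe, Toni, Kai, Ravi} has only 4 neighbours ({J2, J3, J4, J7}), so by Hall's theorem at most 6 of the 8 workers can be matched.
Hence no matching covers every worker.

No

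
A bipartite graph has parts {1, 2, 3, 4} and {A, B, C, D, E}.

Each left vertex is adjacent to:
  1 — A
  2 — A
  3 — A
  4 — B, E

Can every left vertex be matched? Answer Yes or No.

No

The set {1, 2, 3} has only 1 neighbour ({A}), so by Hall's theorem at most 2 of the 4 left vertices can be matched.
Hence no matching covers every left vertex.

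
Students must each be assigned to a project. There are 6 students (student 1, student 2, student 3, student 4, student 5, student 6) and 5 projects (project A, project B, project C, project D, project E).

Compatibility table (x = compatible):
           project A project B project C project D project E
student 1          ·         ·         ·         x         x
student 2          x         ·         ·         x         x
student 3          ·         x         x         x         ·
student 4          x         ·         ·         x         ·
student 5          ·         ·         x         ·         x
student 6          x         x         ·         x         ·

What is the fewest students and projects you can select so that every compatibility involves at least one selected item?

5

The 5 edges student 1–project D, student 2–project E, student 3–project B, student 4–project A, student 5–project C form a matching, so any vertex cover needs at least 5 vertices (one per matched edge).
Conversely {project A, project B, project C, project D, project E} meets every edge and has exactly 5 vertices, so 5 is optimal.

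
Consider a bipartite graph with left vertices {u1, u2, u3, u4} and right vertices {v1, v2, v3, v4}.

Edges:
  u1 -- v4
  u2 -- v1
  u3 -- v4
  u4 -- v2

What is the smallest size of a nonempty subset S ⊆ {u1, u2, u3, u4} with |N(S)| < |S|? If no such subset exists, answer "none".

2

Take S = {u1, u3}. Its neighbourhood is {v4}, so |N(S)| = 1 < |S| = 2.
No single vertex violates Hall's condition since each has at least one neighbour, so 2 is the minimum.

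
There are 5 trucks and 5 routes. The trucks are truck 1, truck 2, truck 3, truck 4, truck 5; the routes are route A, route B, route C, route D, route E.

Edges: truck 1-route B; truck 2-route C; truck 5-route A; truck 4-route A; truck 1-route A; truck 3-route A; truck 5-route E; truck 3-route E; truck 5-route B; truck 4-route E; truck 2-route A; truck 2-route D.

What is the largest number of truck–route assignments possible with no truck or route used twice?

4

For example, pair truck 1-route B, truck 2-route D, truck 3-route A, truck 4-route E.
The set {truck 1, truck 3, truck 4, truck 5} has only 3 neighbours ({route A, route B, route E}), so by Hall's theorem at most 4 of the 5 trucks can be matched.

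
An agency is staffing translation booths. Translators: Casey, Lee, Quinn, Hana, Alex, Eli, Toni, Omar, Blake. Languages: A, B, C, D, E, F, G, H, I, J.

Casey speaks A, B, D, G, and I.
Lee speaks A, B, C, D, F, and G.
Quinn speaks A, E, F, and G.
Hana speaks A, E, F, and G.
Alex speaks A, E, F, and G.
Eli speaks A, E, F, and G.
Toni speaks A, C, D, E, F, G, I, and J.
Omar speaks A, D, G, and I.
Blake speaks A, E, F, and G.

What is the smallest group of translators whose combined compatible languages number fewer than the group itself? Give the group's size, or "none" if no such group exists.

Take S = {Quinn, Hana, Alex, Eli, Blake}. Its neighbourhood is {A, E, F, G}, so |N(S)| = 4 < |S| = 5.
Every subset of size less than 5 has at least as many neighbours as members, so 5 is the minimum.

5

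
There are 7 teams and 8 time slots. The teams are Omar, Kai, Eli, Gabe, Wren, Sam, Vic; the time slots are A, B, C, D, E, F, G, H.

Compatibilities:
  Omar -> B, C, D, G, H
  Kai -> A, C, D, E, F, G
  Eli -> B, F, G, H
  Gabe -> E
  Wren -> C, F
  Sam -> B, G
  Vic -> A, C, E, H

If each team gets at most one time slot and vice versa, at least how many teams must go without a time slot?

0

For example, pair Omar→H, Kai→A, Eli→B, Gabe→E, Wren→F, Sam→G, Vic→C.
All 7 teams are matched, so no larger matching exists.
That matches 7 of the 7, leaving 0 unmatched; no matching can do better.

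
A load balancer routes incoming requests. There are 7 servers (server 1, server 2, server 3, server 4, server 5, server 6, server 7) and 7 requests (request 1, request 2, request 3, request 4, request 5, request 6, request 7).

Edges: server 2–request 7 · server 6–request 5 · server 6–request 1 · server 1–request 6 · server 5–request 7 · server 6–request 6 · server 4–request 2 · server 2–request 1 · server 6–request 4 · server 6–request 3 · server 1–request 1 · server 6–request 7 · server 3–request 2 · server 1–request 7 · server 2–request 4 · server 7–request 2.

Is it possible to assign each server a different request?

The set {server 3, server 4, server 7} has only 1 neighbour ({request 2}), so by Hall's theorem at most 5 of the 7 servers can be matched.
Hence no matching covers every server.

No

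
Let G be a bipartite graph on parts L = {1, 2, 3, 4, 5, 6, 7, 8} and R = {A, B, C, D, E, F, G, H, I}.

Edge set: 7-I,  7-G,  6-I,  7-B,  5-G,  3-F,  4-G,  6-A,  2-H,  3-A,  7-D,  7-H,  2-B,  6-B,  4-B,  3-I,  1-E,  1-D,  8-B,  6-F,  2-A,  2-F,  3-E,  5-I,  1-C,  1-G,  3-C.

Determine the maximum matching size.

8

A valid assignment of size 8: 1→C, 2→F, 3→E, 4→G, 5→I, 6→A, 7→H, 8→B.
All 8 left vertices are matched, so no larger matching exists.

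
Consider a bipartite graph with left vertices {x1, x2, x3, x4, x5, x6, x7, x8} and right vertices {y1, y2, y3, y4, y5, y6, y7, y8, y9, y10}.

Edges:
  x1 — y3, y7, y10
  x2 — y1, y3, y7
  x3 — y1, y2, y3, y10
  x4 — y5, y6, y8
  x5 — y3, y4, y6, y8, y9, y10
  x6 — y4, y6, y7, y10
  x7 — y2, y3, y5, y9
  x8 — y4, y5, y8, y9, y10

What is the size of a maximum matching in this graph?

For example, pair x1–y3, x2–y7, x3–y1, x4–y8, x5–y6, x6–y4, x7–y2, x8–y10.
All 8 left vertices are matched, so no larger matching exists.

8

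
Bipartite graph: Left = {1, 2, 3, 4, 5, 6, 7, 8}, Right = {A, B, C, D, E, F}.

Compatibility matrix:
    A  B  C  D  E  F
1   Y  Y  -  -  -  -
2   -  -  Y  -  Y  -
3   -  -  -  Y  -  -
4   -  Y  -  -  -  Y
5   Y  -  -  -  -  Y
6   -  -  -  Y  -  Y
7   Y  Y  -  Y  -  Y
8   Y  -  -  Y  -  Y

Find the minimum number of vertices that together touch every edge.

5

{2, A, B, D, F} is a vertex cover of size 5: every edge has an endpoint in this set.
No smaller cover exists because 1–A, 2–E, 3–D, 4–B, 5–F is a matching of size 5, and a cover must include an endpoint of each of these disjoint edges (König's theorem).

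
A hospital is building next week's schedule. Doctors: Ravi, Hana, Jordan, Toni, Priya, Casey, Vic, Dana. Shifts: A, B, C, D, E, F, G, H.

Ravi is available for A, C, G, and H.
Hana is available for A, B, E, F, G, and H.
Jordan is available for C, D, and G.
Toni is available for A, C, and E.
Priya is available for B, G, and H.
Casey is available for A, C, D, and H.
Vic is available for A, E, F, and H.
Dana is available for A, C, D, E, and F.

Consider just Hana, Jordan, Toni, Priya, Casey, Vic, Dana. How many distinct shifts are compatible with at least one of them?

The union of neighbours of {Hana, Jordan, Toni, Priya, Casey, Vic, Dana} is {A, B, C, D, E, F, G, H}, which has 8 elements.
Since |N(S)| = 8 ≥ |S| = 7, Hall's condition holds for this subset.

8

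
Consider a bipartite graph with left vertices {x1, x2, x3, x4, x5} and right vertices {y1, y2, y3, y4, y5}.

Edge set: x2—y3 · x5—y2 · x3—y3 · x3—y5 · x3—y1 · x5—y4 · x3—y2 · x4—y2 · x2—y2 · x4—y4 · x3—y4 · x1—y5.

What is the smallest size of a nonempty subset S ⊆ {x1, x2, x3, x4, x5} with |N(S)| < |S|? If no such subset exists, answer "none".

none

A matching saturating every left vertex exists, for instance x1→y5, x2→y3, x3→y1, x4→y4, x5→y2.
By Hall's marriage theorem, this means |N(S)| ≥ |S| for every subset S, so no violating subset exists.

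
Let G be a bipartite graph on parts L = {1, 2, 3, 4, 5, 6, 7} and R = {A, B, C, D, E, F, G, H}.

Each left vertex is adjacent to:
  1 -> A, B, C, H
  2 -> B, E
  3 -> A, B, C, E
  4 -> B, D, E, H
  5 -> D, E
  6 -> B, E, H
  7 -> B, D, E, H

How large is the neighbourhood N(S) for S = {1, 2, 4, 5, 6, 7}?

The union of neighbours of {1, 2, 4, 5, 6, 7} is {A, B, C, D, E, H}, which has 6 elements.
Since |N(S)| = 6 ≥ |S| = 6, Hall's condition holds for this subset.

6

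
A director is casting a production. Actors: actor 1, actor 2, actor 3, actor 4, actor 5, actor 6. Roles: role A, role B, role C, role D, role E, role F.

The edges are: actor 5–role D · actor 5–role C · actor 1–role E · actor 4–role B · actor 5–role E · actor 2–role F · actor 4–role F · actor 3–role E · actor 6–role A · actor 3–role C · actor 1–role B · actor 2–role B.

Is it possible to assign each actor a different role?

Yes

For example, pair actor 1-role E, actor 2-role B, actor 3-role C, actor 4-role F, actor 5-role D, actor 6-role A.
All 6 actors are covered.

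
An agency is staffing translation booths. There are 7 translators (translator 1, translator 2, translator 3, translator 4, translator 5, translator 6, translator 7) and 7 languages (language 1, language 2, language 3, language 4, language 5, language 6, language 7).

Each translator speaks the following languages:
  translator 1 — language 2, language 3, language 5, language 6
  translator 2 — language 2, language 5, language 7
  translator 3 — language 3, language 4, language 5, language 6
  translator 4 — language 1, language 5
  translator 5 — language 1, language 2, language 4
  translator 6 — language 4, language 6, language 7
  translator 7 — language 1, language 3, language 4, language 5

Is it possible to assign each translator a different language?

A valid assignment of size 7: translator 1–language 3, translator 2–language 2, translator 3–language 6, translator 4–language 5, translator 5–language 1, translator 6–language 7, translator 7–language 4.
All 7 translators are covered.

Yes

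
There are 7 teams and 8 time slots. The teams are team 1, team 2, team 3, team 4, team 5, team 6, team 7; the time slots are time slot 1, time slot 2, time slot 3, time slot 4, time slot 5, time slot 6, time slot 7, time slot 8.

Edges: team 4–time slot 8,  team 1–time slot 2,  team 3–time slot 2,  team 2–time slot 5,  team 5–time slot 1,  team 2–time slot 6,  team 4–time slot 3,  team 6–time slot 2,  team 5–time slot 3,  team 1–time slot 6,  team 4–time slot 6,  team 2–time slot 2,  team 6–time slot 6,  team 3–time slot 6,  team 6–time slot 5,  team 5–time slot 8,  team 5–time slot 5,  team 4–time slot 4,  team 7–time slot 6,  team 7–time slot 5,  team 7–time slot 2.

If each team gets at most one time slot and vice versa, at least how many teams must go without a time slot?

A valid assignment of size 5: team 1-time slot 6, team 2-time slot 5, team 3-time slot 2, team 4-time slot 4, team 5-time slot 8.
The set {team 1, team 2, team 3, team 6, team 7} has only 3 neighbours ({time slot 2, time slot 5, time slot 6}), so by Hall's theorem at most 5 of the 7 teams can be matched.
That matches 5 of the 7, leaving 2 unmatched; no matching can do better.

2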